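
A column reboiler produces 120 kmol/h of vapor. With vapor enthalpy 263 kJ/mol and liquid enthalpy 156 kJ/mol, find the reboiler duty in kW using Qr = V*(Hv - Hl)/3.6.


Qr = 120 * (263 - 156) / 3.6 = 120 * 107 / 3.6 = 3567

3567 kW


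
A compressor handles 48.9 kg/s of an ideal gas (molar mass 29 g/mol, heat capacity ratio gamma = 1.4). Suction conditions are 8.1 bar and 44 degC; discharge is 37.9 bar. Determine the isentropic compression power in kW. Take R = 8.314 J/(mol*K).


Isentropic work: W = m*(gamma/(gamma-1))*(R*T1/MW)*((P2/P1)^((gamma-1)/gamma) - 1)
T1 = 44 + 273.15 = 317.15 K
Pressure ratio = 37.9 / 8.1 = 4.67901
Exponent = (1.4 - 1)/1.4 = 0.285714
(P2/P1)^exp - 1 = 4.67901^0.285714 - 1 = 0.554076
W = 48.9 * 1.4 / 0.4 * 8.314 * 317.15 / 29 * 0.554076 = 8622

8622 kW


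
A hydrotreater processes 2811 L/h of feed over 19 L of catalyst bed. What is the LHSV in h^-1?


LHSV = volumetric feed rate / catalyst volume
= 2811 L/h / 19 L
= 147.9 h^-1

147.9 h^-1


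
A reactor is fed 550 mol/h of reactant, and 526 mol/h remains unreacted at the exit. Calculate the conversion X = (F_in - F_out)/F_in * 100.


X = (F_in - F_out) / F_in * 100
Moles reacted = 550 - 526 = 24
X = 24 / 550 * 100
= 0.04364 * 100
= 4.364 %

4.364 %


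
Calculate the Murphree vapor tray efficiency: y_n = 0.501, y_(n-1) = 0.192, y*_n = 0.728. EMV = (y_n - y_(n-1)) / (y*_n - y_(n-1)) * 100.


Murphree vapor efficiency: EMV = (y_n - y_(n-1)) / (y*_n - y_(n-1)) * 100
EMV = (0.501 - 0.192) / (0.728 - 0.192) * 100 = 0.309 / 0.536 * 100 = 57.65

57.65 %


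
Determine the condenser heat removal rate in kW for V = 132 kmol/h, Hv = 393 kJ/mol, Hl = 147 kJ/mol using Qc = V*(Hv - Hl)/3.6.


Qc = 132 * (393 - 147) / 3.6 = 132 * 246 / 3.6 = 9020

9020 kW


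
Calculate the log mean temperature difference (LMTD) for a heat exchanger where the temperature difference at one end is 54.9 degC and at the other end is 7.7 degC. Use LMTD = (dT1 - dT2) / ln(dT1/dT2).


LMTD = (dT1 - dT2) / ln(dT1/dT2)
= (54.9 - 7.7) / ln(54.9 / 7.7) = 47.2 / 1.96429 = 24.03

24.03 degC


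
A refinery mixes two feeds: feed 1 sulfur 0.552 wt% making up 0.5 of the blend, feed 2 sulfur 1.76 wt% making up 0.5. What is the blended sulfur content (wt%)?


Linear sulfur blending: S_blend = x1*S1 + x2*S2
Contribution 1: 0.5 * 0.552 = 0.276 wt%
Contribution 2: 0.5 * 1.76 = 0.88 wt%
S_blend = 0.276 + 0.88 = 1.156

1.156 wt%


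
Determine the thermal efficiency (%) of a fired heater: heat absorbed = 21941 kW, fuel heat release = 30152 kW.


Furnace efficiency = Q_absorbed / Q_fuel * 100
= 21941 / 30152 * 100 = 72.77

72.77 %


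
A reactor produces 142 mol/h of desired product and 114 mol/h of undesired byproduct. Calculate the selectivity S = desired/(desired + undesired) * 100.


Selectivity = desired / (desired + undesired) * 100
Total products = 142 + 114 = 256 mol/h
S = 142 / 256 * 100
= 0.5547 * 100
= 55.47 %

55.47 %


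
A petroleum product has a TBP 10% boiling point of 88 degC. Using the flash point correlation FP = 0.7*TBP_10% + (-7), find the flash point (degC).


FP = 0.7 * 88 + (-7) = 54.6

54.6 degC


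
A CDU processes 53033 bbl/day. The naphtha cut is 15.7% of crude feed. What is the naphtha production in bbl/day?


Crude throughput = 53033 bbl/day
Fraction yield = 15.7%
yield = throughput * fraction / 100
yield = 53033 * 15.7 / 100 = 8326.181

8326.181 bbl/day


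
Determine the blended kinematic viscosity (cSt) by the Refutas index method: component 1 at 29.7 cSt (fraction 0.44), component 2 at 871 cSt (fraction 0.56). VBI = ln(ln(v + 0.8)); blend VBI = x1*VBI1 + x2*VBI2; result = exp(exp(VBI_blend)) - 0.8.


Refutas method: VBN_i = 14.534*ln(ln(visc_i + 0.8)) + 10.975, blended linearly by mass fraction; since VBN is linear in VBI_i = ln(ln(visc_i + 0.8)) and the fractions sum to 1, blend VBI directly: visc = exp(exp(VBI_blend)) - 0.8
VBI_1 = ln(ln(29.7 + 0.8)) = 1.22898
VBI_2 = ln(ln(871 + 0.8)) = 1.91258
VBI_blend = 0.44 * 1.22898 + 0.56 * 1.91258 = 1.6118
visc_blend = exp(exp(1.6118)) - 0.8 = 149.4

149.4 cSt


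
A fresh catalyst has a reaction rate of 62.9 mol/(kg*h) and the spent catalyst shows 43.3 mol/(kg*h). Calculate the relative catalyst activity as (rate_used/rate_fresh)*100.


Activity (%) = (rate_used / rate_fresh) * 100
rate_used = 43.3, rate_fresh = 62.9
= (43.3 / 62.9) * 100
= 0.6884 * 100 = 68.84

68.84 %


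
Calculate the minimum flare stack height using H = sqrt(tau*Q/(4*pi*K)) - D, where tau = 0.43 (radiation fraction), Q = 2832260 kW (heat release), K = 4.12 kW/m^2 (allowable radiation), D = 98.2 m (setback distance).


tau*Q/(4*pi*K) = 0.43 * 2832260 / (4 * pi * 4.12) = 23523.1
sqrt(23523.1) = 153.372
H = 153.372 - 98.2 = 55.17

55.17 m


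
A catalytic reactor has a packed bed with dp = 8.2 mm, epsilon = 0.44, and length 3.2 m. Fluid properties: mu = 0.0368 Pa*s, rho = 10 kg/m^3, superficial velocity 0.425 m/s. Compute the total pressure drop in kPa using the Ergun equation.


dp = 8.2 mm = 0.0082 m
Viscous term = 150*0.0368*0.425*(1-0.44)^2 / (0.0082^2*0.44^3) = 128445
Inertial term = 1.75*10*0.425^2*(1-0.44) / (0.0082*0.44^3) = 2534.15
dP/L = 128445 + 2534.15 = 130979 Pa/m
dP = 130979 * 3.2 / 1000 = 419.1 kPa

419.1 kPa


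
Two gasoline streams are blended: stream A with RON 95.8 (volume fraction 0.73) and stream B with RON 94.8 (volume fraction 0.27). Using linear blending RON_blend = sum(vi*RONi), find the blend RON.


Linear blending: RON_blend = sum(vi * RONi)
Contribution 1: 0.73 * 95.8 = 69.934
Contribution 2: 0.27 * 94.8 = 25.596
RON_blend = 69.934 + 25.596 = 95.53

95.53


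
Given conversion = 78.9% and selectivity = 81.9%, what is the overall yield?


Overall yield = conversion (%) * selectivity (%) / 100
Conversion = 78.9%, Selectivity = 81.9%
Y = 78.9 * 81.9 / 100
= 64.6191 %

64.6191 %


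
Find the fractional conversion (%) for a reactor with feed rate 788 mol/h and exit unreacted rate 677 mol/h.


X = (F_in - F_out) / F_in * 100
Moles reacted = 788 - 677 = 111
X = 111 / 788 * 100
= 0.1409 * 100
= 14.09 %

14.09 %


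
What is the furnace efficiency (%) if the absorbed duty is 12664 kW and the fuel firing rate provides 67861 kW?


Furnace efficiency = Q_absorbed / Q_fuel * 100
= 12664 / 67861 * 100 = 18.66

18.66 %


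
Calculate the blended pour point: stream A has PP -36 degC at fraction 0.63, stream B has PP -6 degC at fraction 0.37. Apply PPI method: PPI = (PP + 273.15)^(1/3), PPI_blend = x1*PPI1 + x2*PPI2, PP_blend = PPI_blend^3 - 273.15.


PPI_1 = (-36 + 273.15)^(1/3) = 6.189768
PPI_2 = (-6 + 273.15)^(1/3) = 6.440482
PPI_blend = 0.63 * 6.189768 + 0.37 * 6.440482 = 6.282532
PP_blend = 6.282532^3 - 273.15 = 247.9728 - 273.15 = -25.18

-25.18 degC


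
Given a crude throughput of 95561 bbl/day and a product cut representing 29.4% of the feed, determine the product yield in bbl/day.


Crude throughput = 95561 bbl/day
Fraction yield = 29.4%
yield = throughput * fraction / 100
yield = 95561 * 29.4 / 100 = 28094.934

28094.934 bbl/day


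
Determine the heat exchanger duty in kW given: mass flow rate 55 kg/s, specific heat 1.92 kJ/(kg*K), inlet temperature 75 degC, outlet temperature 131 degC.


Q = m_dot * cp * delta_T
delta_T = 131 - 75 = 56 K
Q = 55 * 1.92 * 56
= 105.6 * 56
= 5913.6 kW

5913.6 kW


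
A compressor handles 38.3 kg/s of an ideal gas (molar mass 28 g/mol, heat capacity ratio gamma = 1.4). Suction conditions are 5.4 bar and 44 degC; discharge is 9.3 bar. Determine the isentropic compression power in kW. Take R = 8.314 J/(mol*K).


Isentropic work: W = m*(gamma/(gamma-1))*(R*T1/MW)*((P2/P1)^((gamma-1)/gamma) - 1)
T1 = 44 + 273.15 = 317.15 K
Pressure ratio = 9.3 / 5.4 = 1.72222
Exponent = (1.4 - 1)/1.4 = 0.285714
(P2/P1)^exp - 1 = 1.72222^0.285714 - 1 = 0.16803
W = 38.3 * 1.4 / 0.4 * 8.314 * 317.15 / 28 * 0.16803 = 2121

2121 kW


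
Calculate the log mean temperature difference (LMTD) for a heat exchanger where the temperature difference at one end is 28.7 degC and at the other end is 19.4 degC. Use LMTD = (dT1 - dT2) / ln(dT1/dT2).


LMTD = (dT1 - dT2) / ln(dT1/dT2)
= (28.7 - 19.4) / ln(28.7 / 19.4) = 9.3 / 0.391624 = 23.75

23.75 degC


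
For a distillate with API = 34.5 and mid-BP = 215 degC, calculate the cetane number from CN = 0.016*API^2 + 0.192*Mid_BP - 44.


CN = 0.016 * 34.5^2 + 0.192 * 215 - 44
CN = 19.044 + 41.28 - 44 = 16.324

16.324


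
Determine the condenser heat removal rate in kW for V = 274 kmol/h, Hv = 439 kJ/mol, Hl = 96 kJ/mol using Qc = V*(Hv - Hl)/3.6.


Qc = 274 * (439 - 96) / 3.6 = 274 * 343 / 3.6 = 26110

26110 kW


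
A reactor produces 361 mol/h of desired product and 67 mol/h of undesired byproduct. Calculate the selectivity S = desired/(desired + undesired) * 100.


Selectivity = desired / (desired + undesired) * 100
Total products = 361 + 67 = 428 mol/h
S = 361 / 428 * 100
= 0.8435 * 100
= 84.35 %

84.35 %


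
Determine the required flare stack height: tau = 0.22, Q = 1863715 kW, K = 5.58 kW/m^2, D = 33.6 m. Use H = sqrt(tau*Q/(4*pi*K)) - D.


tau*Q/(4*pi*K) = 0.22 * 1863715 / (4 * pi * 5.58) = 5847.34
sqrt(5847.34) = 76.4679
H = 76.4679 - 33.6 = 42.87

42.87 m


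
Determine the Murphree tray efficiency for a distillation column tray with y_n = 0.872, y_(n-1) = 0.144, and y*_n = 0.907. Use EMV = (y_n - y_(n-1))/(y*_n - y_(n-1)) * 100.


Murphree vapor efficiency: EMV = (y_n - y_(n-1)) / (y*_n - y_(n-1)) * 100
EMV = (0.872 - 0.144) / (0.907 - 0.144) * 100 = 0.728 / 0.763 * 100 = 95.41

95.41 %


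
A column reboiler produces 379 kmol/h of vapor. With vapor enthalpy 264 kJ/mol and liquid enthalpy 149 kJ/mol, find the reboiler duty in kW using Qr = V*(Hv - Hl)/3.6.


Qr = 379 * (264 - 149) / 3.6 = 379 * 115 / 3.6 = 12110

12110 kW


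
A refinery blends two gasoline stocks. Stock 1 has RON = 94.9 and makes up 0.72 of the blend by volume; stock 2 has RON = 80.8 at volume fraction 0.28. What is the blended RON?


Linear blending: RON_blend = sum(vi * RONi)
Contribution 1: 0.72 * 94.9 = 68.328
Contribution 2: 0.28 * 80.8 = 22.624
RON_blend = 68.328 + 22.624 = 90.952

90.952


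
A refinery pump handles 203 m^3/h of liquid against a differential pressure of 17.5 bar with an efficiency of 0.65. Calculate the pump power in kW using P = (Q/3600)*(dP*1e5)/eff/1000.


Q = 203 / 3600 = 0.0563889 m^3/s
P = 0.0563889 * (17.5 * 1e5) / 0.65 / 1000 = 151.8

151.8 kW


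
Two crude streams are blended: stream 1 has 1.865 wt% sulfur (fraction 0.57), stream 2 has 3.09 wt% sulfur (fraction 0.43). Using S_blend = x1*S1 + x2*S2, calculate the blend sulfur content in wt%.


Linear sulfur blending: S_blend = x1*S1 + x2*S2
Contribution 1: 0.57 * 1.865 = 1.06305 wt%
Contribution 2: 0.43 * 3.09 = 1.3287 wt%
S_blend = 1.06305 + 1.3287 = 2.39175

2.39175 wt%


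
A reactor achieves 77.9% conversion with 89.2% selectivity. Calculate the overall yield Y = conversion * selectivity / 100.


Overall yield = conversion (%) * selectivity (%) / 100
Conversion = 77.9%, Selectivity = 89.2%
Y = 77.9 * 89.2 / 100
= 69.4868 %

69.4868 %


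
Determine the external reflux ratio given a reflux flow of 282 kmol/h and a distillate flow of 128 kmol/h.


Reflux ratio definition: R = L / D (liquid returned / distillate withdrawn)
L = 282 kmol/h, D = 128 kmol/h
R = 282 / 128 = 2.203

2.203


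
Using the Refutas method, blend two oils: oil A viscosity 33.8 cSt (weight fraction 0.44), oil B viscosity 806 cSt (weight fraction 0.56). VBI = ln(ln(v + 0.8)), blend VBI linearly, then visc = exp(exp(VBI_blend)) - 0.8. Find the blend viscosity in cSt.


Refutas method: VBN_i = 14.534*ln(ln(visc_i + 0.8)) + 10.975, blended linearly by mass fraction; since VBN is linear in VBI_i = ln(ln(visc_i + 0.8)) and the fractions sum to 1, blend VBI directly: visc = exp(exp(VBI_blend)) - 0.8
VBI_1 = ln(ln(33.8 + 0.8)) = 1.26521
VBI_2 = ln(ln(806 + 0.8)) = 1.90107
VBI_blend = 0.44 * 1.26521 + 0.56 * 1.90107 = 1.62129
visc_blend = exp(exp(1.62129)) - 0.8 = 156.7

156.7 cSt


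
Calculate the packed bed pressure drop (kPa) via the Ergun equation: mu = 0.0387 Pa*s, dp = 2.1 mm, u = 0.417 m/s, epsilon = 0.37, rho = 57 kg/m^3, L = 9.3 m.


dp = 2.1 mm = 0.0021 m
Viscous term = 150*0.0387*0.417*(1-0.37)^2 / (0.0021^2*0.37^3) = 4301060
Inertial term = 1.75*57*0.417^2*(1-0.37) / (0.0021*0.37^3) = 102731
dP/L = 4301060 + 102731 = 4403790 Pa/m
dP = 4403790 * 9.3 / 1000 = 40960 kPa

40960 kPa


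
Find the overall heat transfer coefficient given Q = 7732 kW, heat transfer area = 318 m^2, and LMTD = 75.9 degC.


From Q = U*A*LMTD, U = Q / (A * LMTD)
U = 7732 / (318 * 75.9) = 7732 / 24136.2 = 0.3203

0.3203 kW/(m^2*K)


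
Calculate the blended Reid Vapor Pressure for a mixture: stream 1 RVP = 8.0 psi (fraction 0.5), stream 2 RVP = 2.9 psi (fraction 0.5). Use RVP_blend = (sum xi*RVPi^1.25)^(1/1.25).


Chevron index: RVP_blend = (sum xi*RVPi^1.25)^(1/1.25)
RVP^1.25 terms: 0.5 * 8.0^1.25 + 0.5 * 2.9^1.25 = 8.61937
RVP_blend = 8.61937^(1/1.25) = 5.602

5.602 psi


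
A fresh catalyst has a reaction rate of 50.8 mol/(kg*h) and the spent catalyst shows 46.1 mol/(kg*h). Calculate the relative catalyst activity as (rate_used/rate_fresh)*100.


Activity (%) = (rate_used / rate_fresh) * 100
rate_used = 46.1, rate_fresh = 50.8
= (46.1 / 50.8) * 100
= 0.9075 * 100 = 90.75

90.75 %


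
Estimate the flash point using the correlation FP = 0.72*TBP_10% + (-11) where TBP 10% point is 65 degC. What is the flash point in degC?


FP = 0.72 * 65 + (-11) = 35.8

35.8 degC


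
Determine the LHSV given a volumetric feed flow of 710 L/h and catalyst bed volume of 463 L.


LHSV = volumetric feed rate / catalyst volume
= 710 L/h / 463 L
= 1.533 h^-1

1.533 h^-1


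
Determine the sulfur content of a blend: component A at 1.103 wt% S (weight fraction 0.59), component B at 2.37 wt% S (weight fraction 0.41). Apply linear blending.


Linear sulfur blending: S_blend = x1*S1 + x2*S2
Contribution 1: 0.59 * 1.103 = 0.65077 wt%
Contribution 2: 0.41 * 2.37 = 0.9717 wt%
S_blend = 0.65077 + 0.9717 = 1.62247

1.62247 wt%


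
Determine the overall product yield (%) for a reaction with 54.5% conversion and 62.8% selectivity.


Overall yield = conversion (%) * selectivity (%) / 100
Conversion = 54.5%, Selectivity = 62.8%
Y = 54.5 * 62.8 / 100
= 34.226 %

34.226 %


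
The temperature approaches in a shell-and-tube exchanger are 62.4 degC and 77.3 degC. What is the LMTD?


LMTD = (dT1 - dT2) / ln(dT1/dT2)
= (62.4 - 77.3) / ln(62.4 / 77.3) = -14.9 / -0.214129 = 69.58

69.58 degC


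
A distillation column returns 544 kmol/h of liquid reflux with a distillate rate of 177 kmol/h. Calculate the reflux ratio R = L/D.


Reflux ratio definition: R = L / D (liquid returned / distillate withdrawn)
L = 544 kmol/h, D = 177 kmol/h
R = 544 / 177 = 3.073

3.073


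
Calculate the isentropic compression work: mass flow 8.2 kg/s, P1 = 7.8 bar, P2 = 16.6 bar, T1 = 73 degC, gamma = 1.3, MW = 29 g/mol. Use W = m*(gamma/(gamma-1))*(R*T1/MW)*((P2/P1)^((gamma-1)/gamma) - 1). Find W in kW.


Isentropic work: W = m*(gamma/(gamma-1))*(R*T1/MW)*((P2/P1)^((gamma-1)/gamma) - 1)
T1 = 73 + 273.15 = 346.15 K
Pressure ratio = 16.6 / 7.8 = 2.12821
Exponent = (1.3 - 1)/1.3 = 0.230769
(P2/P1)^exp - 1 = 2.12821^0.230769 - 1 = 0.190407
W = 8.2 * 1.3 / 0.3 * 8.314 * 346.15 / 29 * 0.190407 = 671.4

671.4 kW


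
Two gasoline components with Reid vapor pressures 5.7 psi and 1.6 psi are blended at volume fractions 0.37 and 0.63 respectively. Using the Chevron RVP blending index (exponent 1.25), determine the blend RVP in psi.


Chevron index: RVP_blend = (sum xi*RVPi^1.25)^(1/1.25)
RVP^1.25 terms: 0.37 * 5.7^1.25 + 0.63 * 1.6^1.25 = 4.39239
RVP_blend = 4.39239^(1/1.25) = 3.267

3.267 psi


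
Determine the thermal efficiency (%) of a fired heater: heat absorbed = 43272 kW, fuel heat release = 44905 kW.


Furnace efficiency = Q_absorbed / Q_fuel * 100
= 43272 / 44905 * 100 = 96.36

96.36 %


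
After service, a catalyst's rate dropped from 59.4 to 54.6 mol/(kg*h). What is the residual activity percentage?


Activity (%) = (rate_used / rate_fresh) * 100
rate_used = 54.6, rate_fresh = 59.4
= (54.6 / 59.4) * 100
= 0.9192 * 100 = 91.92

91.92 %


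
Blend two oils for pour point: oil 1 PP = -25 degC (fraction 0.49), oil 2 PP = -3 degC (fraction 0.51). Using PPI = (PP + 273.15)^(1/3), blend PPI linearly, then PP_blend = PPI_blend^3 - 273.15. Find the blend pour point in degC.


PPI_1 = (-25 + 273.15)^(1/3) = 6.284028
PPI_2 = (-3 + 273.15)^(1/3) = 6.464501
PPI_blend = 0.49 * 6.284028 + 0.51 * 6.464501 = 6.376069
PP_blend = 6.376069^3 - 273.15 = 259.2143 - 273.15 = -13.94

-13.94 degC


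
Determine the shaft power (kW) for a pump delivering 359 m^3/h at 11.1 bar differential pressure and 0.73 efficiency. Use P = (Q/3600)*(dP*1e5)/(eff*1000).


Q = 359 / 3600 = 0.0997222 m^3/s
P = 0.0997222 * (11.1 * 1e5) / 0.73 / 1000 = 151.6

151.6 kW


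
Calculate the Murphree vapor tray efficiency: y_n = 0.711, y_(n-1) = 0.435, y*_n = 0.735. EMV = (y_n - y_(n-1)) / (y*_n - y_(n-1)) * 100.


Murphree vapor efficiency: EMV = (y_n - y_(n-1)) / (y*_n - y_(n-1)) * 100
EMV = (0.711 - 0.435) / (0.735 - 0.435) * 100 = 0.276 / 0.3 * 100 = 92.00

92.00 %


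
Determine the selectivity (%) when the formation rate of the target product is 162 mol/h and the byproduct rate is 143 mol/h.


Selectivity = desired / (desired + undesired) * 100
Total products = 162 + 143 = 305 mol/h
S = 162 / 305 * 100
= 0.5311 * 100
= 53.11 %

53.11 %


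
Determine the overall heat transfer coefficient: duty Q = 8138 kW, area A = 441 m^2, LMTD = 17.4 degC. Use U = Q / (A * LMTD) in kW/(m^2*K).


From Q = U*A*LMTD, U = Q / (A * LMTD)
U = 8138 / (441 * 17.4) = 8138 / 7673.4 = 1.061

1.061 kW/(m^2*K)


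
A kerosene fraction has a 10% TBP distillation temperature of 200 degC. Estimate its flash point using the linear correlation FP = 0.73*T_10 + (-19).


FP = 0.73 * 200 + (-19) = 127

127 degC


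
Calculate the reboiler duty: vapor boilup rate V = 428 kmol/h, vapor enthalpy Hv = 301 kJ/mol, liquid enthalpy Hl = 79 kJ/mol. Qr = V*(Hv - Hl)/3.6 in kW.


Qr = 428 * (301 - 79) / 3.6 = 428 * 222 / 3.6 = 26390

26390 kW


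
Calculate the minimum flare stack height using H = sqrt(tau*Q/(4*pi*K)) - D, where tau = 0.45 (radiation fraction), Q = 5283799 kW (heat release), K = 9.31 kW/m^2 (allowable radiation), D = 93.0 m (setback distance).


tau*Q/(4*pi*K) = 0.45 * 5283799 / (4 * pi * 9.31) = 20323.5
sqrt(20323.5) = 142.561
H = 142.561 - 93.0 = 49.56

49.56 m


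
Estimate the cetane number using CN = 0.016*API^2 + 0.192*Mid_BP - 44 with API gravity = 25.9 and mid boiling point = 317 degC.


CN = 0.016 * 25.9^2 + 0.192 * 317 - 44
CN = 10.73296 + 60.864 - 44 = 27.59696

27.59696


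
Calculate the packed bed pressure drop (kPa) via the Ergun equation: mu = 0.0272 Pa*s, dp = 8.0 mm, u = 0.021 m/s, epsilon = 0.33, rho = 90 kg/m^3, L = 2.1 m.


dp = 8.0 mm = 0.008 m
Viscous term = 150*0.0272*0.021*(1-0.33)^2 / (0.008^2*0.33^3) = 16722.7
Inertial term = 1.75*90*0.021^2*(1-0.33) / (0.008*0.33^3) = 161.868
dP/L = 16722.7 + 161.868 = 16884.6 Pa/m
dP = 16884.6 * 2.1 / 1000 = 35.46 kPa

35.46 kPa


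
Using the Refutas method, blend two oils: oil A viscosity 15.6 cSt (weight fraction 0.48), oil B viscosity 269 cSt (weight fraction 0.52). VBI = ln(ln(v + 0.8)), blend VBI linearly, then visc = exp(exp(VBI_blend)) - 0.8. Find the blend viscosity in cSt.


Refutas method: VBN_i = 14.534*ln(ln(visc_i + 0.8)) + 10.975, blended linearly by mass fraction; since VBN is linear in VBI_i = ln(ln(visc_i + 0.8)) and the fractions sum to 1, blend VBI directly: visc = exp(exp(VBI_blend)) - 0.8
VBI_1 = ln(ln(15.6 + 0.8)) = 1.02865
VBI_2 = ln(ln(269 + 0.8)) = 1.72235
VBI_blend = 0.48 * 1.02865 + 0.52 * 1.72235 = 1.38937
visc_blend = exp(exp(1.38937)) - 0.8 = 54.48

54.48 cSt


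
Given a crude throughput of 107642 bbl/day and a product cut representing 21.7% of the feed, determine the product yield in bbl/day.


Crude throughput = 107642 bbl/day
Fraction yield = 21.7%
yield = throughput * fraction / 100
yield = 107642 * 21.7 / 100 = 23358.314

23358.314 bbl/day


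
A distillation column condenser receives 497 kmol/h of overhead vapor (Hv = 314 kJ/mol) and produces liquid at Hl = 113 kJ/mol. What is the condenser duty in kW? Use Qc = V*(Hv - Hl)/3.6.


Qc = 497 * (314 - 113) / 3.6 = 497 * 201 / 3.6 = 27750

27750 kW


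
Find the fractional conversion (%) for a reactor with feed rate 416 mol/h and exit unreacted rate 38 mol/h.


X = (F_in - F_out) / F_in * 100
Moles reacted = 416 - 38 = 378
X = 378 / 416 * 100
= 0.9087 * 100
= 90.87 %

90.87 %


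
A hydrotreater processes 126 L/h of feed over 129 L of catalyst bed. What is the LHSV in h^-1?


LHSV = volumetric feed rate / catalyst volume
= 126 L/h / 129 L
= 0.9767 h^-1

0.9767 h^-1


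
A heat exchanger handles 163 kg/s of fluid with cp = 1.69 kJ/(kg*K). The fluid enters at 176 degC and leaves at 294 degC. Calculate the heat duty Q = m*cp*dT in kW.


Q = m_dot * cp * delta_T
delta_T = 294 - 176 = 118 K
Q = 163 * 1.69 * 118
= 275.47 * 118
= 32505.46 kW

32505.46 kW


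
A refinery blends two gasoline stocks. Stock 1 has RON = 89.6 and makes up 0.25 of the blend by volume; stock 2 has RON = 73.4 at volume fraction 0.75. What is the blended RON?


Linear blending: RON_blend = sum(vi * RONi)
Contribution 1: 0.25 * 89.6 = 22.4
Contribution 2: 0.75 * 73.4 = 55.05
RON_blend = 22.4 + 55.05 = 77.45

77.45


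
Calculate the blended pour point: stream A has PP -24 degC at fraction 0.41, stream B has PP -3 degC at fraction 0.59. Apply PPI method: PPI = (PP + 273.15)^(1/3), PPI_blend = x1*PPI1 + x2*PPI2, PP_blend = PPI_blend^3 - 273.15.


PPI_1 = (-24 + 273.15)^(1/3) = 6.292458
PPI_2 = (-3 + 273.15)^(1/3) = 6.464501
PPI_blend = 0.41 * 6.292458 + 0.59 * 6.464501 = 6.393963
PP_blend = 6.393963^3 - 273.15 = 261.4029 - 273.15 = -11.75

-11.75 degC


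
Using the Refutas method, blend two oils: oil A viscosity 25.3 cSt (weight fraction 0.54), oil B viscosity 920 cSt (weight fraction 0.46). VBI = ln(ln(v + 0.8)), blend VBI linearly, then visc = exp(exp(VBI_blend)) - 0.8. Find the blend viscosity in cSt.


Refutas method: VBN_i = 14.534*ln(ln(visc_i + 0.8)) + 10.975, blended linearly by mass fraction; since VBN is linear in VBI_i = ln(ln(visc_i + 0.8)) and the fractions sum to 1, blend VBI directly: visc = exp(exp(VBI_blend)) - 0.8
VBI_1 = ln(ln(25.3 + 0.8)) = 1.18232
VBI_2 = ln(ln(920 + 0.8)) = 1.92063
VBI_blend = 0.54 * 1.18232 + 0.46 * 1.92063 = 1.52194
visc_blend = exp(exp(1.52194)) - 0.8 = 96.82

96.82 cSt


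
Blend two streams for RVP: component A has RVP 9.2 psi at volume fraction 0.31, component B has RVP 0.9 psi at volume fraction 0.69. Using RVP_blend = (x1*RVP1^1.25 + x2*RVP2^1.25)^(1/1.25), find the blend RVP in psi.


Chevron index: RVP_blend = (sum xi*RVPi^1.25)^(1/1.25)
RVP^1.25 terms: 0.31 * 9.2^1.25 + 0.69 * 0.9^1.25 = 5.57188
RVP_blend = 5.57188^(1/1.25) = 3.952

3.952 psi


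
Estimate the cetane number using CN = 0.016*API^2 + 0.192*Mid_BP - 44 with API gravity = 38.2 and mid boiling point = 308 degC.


CN = 0.016 * 38.2^2 + 0.192 * 308 - 44
CN = 23.34784 + 59.136 - 44 = 38.48384

38.48384


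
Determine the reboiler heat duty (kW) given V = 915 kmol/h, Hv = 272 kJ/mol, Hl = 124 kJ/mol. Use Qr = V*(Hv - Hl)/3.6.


Qr = 915 * (272 - 124) / 3.6 = 915 * 148 / 3.6 = 37620

37620 kW


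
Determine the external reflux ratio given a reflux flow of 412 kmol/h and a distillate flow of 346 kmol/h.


Reflux ratio definition: R = L / D (liquid returned / distillate withdrawn)
L = 412 kmol/h, D = 346 kmol/h
R = 412 / 346 = 1.191

1.191


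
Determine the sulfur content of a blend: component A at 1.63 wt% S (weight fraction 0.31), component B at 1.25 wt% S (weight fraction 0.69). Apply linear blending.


Linear sulfur blending: S_blend = x1*S1 + x2*S2
Contribution 1: 0.31 * 1.63 = 0.5053 wt%
Contribution 2: 0.69 * 1.25 = 0.8625 wt%
S_blend = 0.5053 + 0.8625 = 1.3678

1.3678 wt%


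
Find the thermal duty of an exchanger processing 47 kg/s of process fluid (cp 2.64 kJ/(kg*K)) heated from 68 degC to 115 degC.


Q = m_dot * cp * delta_T
delta_T = 115 - 68 = 47 K
Q = 47 * 2.64 * 47
= 124.08 * 47
= 5831.76 kW

5831.76 kW


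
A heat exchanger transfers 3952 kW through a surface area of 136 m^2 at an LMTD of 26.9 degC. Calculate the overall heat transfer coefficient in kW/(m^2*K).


From Q = U*A*LMTD, U = Q / (A * LMTD)
U = 3952 / (136 * 26.9) = 3952 / 3658.4 = 1.080

1.080 kW/(m^2*K)


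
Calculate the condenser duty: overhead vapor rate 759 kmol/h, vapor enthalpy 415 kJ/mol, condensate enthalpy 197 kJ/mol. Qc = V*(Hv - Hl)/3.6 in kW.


Qc = 759 * (415 - 197) / 3.6 = 759 * 218 / 3.6 = 45960

45960 kW


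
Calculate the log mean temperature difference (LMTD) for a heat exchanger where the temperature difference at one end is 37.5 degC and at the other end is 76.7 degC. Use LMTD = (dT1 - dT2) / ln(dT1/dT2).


LMTD = (dT1 - dT2) / ln(dT1/dT2)
= (37.5 - 76.7) / ln(37.5 / 76.7) = -39.2 / -0.715561 = 54.78

54.78 degC


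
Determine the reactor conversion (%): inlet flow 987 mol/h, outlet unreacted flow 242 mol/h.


X = (F_in - F_out) / F_in * 100
Moles reacted = 987 - 242 = 745
X = 745 / 987 * 100
= 0.7548 * 100
= 75.48 %

75.48 %


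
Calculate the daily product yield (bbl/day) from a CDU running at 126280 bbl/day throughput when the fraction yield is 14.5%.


Crude throughput = 126280 bbl/day
Fraction yield = 14.5%
yield = throughput * fraction / 100
yield = 126280 * 14.5 / 100 = 18310.6

18310.6 bbl/day


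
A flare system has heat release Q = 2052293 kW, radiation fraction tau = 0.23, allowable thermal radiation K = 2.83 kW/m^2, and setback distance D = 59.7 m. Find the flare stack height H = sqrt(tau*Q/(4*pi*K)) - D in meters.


tau*Q/(4*pi*K) = 0.23 * 2052293 / (4 * pi * 2.83) = 13273.1
sqrt(13273.1) = 115.209
H = 115.209 - 59.7 = 55.51

55.51 m


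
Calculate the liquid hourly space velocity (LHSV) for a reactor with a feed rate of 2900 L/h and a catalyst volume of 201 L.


LHSV = volumetric feed rate / catalyst volume
= 2900 L/h / 201 L
= 14.43 h^-1

14.43 h^-1


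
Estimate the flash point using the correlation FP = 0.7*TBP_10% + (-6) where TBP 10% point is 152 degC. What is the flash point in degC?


FP = 0.7 * 152 + (-6) = 100.4

100.4 degC


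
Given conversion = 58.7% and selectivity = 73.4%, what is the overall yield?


Overall yield = conversion (%) * selectivity (%) / 100
Conversion = 58.7%, Selectivity = 73.4%
Y = 58.7 * 73.4 / 100
= 43.0858 %

43.0858 %


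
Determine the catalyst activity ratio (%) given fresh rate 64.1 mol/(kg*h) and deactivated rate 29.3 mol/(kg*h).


Activity (%) = (rate_used / rate_fresh) * 100
rate_used = 29.3, rate_fresh = 64.1
= (29.3 / 64.1) * 100
= 0.4571 * 100 = 45.71

45.71 %


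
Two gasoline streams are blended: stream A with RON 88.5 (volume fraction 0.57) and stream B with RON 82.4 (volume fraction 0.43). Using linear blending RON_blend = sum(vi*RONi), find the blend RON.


Linear blending: RON_blend = sum(vi * RONi)
Contribution 1: 0.57 * 88.5 = 50.445
Contribution 2: 0.43 * 82.4 = 35.432
RON_blend = 50.445 + 35.432 = 85.877

85.877


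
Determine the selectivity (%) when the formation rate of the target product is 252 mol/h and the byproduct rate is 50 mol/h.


Selectivity = desired / (desired + undesired) * 100
Total products = 252 + 50 = 302 mol/h
S = 252 / 302 * 100
= 0.8344 * 100
= 83.44 %

83.44 %


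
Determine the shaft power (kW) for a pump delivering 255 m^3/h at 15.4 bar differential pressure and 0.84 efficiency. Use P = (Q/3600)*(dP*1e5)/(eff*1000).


Q = 255 / 3600 = 0.0708333 m^3/s
P = 0.0708333 * (15.4 * 1e5) / 0.84 / 1000 = 129.9

129.9 kW


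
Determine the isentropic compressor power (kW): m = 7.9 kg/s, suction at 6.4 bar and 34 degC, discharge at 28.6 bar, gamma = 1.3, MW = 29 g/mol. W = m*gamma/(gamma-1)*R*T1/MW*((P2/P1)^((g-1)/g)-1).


Isentropic work: W = m*(gamma/(gamma-1))*(R*T1/MW)*((P2/P1)^((gamma-1)/gamma) - 1)
T1 = 34 + 273.15 = 307.15 K
Pressure ratio = 28.6 / 6.4 = 4.46875
Exponent = (1.3 - 1)/1.3 = 0.230769
(P2/P1)^exp - 1 = 4.46875^0.230769 - 1 = 0.412677
W = 7.9 * 1.3 / 0.3 * 8.314 * 307.15 / 29 * 0.412677 = 1244

1244 kW


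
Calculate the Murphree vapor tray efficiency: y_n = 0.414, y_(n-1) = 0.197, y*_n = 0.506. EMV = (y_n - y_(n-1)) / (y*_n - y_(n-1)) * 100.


Murphree vapor efficiency: EMV = (y_n - y_(n-1)) / (y*_n - y_(n-1)) * 100
EMV = (0.414 - 0.197) / (0.506 - 0.197) * 100 = 0.217 / 0.309 * 100 = 70.23

70.23 %


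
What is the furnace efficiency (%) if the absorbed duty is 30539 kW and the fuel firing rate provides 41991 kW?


Furnace efficiency = Q_absorbed / Q_fuel * 100
= 30539 / 41991 * 100 = 72.73

72.73 %


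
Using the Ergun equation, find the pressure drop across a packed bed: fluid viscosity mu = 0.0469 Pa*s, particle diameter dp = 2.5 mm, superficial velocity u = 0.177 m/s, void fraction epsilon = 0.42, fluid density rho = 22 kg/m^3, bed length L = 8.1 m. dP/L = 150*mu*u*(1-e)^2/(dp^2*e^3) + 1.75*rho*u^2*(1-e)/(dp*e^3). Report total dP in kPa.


dp = 2.5 mm = 0.0025 m
Viscous term = 150*0.0469*0.177*(1-0.42)^2 / (0.0025^2*0.42^3) = 904619
Inertial term = 1.75*22*0.177^2*(1-0.42) / (0.0025*0.42^3) = 3777
dP/L = 904619 + 3777 = 908396 Pa/m
dP = 908396 * 8.1 / 1000 = 7358 kPa

7358 kPa


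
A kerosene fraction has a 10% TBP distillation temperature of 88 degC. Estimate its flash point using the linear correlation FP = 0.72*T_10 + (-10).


FP = 0.72 * 88 + (-10) = 53.36

53.36 degC


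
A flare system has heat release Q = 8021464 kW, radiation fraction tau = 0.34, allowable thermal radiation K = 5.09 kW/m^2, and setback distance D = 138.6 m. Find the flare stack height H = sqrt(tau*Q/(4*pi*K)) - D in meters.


tau*Q/(4*pi*K) = 0.34 * 8021464 / (4 * pi * 5.09) = 42638.8
sqrt(42638.8) = 206.492
H = 206.492 - 138.6 = 67.89

67.89 m


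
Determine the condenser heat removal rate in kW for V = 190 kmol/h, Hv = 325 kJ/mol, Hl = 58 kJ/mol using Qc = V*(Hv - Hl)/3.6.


Qc = 190 * (325 - 58) / 3.6 = 190 * 267 / 3.6 = 14090

14090 kW


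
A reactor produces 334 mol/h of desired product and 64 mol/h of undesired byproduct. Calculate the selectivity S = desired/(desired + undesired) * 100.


Selectivity = desired / (desired + undesired) * 100
Total products = 334 + 64 = 398 mol/h
S = 334 / 398 * 100
= 0.8392 * 100
= 83.92 %

83.92 %


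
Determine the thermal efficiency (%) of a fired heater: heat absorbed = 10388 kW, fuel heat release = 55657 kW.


Furnace efficiency = Q_absorbed / Q_fuel * 100
= 10388 / 55657 * 100 = 18.66

18.66 %


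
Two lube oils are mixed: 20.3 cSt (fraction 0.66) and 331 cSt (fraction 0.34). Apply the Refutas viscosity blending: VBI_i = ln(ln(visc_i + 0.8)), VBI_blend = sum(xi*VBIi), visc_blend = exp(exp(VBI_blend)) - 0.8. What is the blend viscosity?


Refutas method: VBN_i = 14.534*ln(ln(visc_i + 0.8)) + 10.975, blended linearly by mass fraction; since VBN is linear in VBI_i = ln(ln(visc_i + 0.8)) and the fractions sum to 1, blend VBI directly: visc = exp(exp(VBI_blend)) - 0.8
VBI_1 = ln(ln(20.3 + 0.8)) = 1.1149
VBI_2 = ln(ln(331 + 0.8)) = 1.75864
VBI_blend = 0.66 * 1.1149 + 0.34 * 1.75864 = 1.33377
visc_blend = exp(exp(1.33377)) - 0.8 = 43.69

43.69 cSt


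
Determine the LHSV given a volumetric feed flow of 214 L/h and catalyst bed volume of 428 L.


LHSV = volumetric feed rate / catalyst volume
= 214 L/h / 428 L
= 0.5000 h^-1

0.5000 h^-1


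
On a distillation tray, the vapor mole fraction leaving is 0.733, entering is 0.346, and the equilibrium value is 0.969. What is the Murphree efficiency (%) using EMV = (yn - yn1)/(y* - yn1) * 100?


Murphree vapor efficiency: EMV = (y_n - y_(n-1)) / (y*_n - y_(n-1)) * 100
EMV = (0.733 - 0.346) / (0.969 - 0.346) * 100 = 0.387 / 0.623 * 100 = 62.12

62.12 %


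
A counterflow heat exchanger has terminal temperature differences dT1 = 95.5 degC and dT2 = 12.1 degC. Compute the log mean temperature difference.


LMTD = (dT1 - dT2) / ln(dT1/dT2)
= (95.5 - 12.1) / ln(95.5 / 12.1) = 83.4 / 2.06592 = 40.37

40.37 degC


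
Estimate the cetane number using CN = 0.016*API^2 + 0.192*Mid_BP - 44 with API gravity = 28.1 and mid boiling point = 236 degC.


CN = 0.016 * 28.1^2 + 0.192 * 236 - 44
CN = 12.63376 + 45.312 - 44 = 13.94576

13.94576


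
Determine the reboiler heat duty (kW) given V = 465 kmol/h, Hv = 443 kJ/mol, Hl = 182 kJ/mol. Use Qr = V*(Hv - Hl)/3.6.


Qr = 465 * (443 - 182) / 3.6 = 465 * 261 / 3.6 = 33710

33710 kW


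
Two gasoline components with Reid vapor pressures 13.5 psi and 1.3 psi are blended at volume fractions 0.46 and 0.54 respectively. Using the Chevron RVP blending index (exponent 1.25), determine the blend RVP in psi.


Chevron index: RVP_blend = (sum xi*RVPi^1.25)^(1/1.25)
RVP^1.25 terms: 0.46 * 13.5^1.25 + 0.54 * 1.3^1.25 = 12.6531
RVP_blend = 12.6531^(1/1.25) = 7.617

7.617 psi


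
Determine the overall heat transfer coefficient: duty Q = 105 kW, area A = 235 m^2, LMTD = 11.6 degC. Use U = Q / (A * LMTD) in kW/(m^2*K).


From Q = U*A*LMTD, U = Q / (A * LMTD)
U = 105 / (235 * 11.6) = 105 / 2726 = 0.03852

0.03852 kW/(m^2*K)


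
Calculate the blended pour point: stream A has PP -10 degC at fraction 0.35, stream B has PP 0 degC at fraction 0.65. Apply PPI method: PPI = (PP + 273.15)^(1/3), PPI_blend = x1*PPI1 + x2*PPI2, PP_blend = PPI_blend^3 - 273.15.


PPI_1 = (-10 + 273.15)^(1/3) = 6.408176
PPI_2 = (0 + 273.15)^(1/3) = 6.488342
PPI_blend = 0.35 * 6.408176 + 0.65 * 6.488342 = 6.460284
PP_blend = 6.460284^3 - 273.15 = 269.6217 - 273.15 = -3.53

-3.53 degC


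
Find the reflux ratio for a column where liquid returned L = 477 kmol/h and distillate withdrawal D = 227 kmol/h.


Reflux ratio definition: R = L / D (liquid returned / distillate withdrawn)
L = 477 kmol/h, D = 227 kmol/h
R = 477 / 227 = 2.101

2.101


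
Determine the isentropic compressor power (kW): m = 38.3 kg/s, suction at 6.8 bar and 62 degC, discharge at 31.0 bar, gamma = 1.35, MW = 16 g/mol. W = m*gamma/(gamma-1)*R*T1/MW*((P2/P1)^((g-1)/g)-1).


Isentropic work: W = m*(gamma/(gamma-1))*(R*T1/MW)*((P2/P1)^((gamma-1)/gamma) - 1)
T1 = 62 + 273.15 = 335.15 K
Pressure ratio = 31.0 / 6.8 = 4.55882
Exponent = (1.35 - 1)/1.35 = 0.259259
(P2/P1)^exp - 1 = 4.55882^0.259259 - 1 = 0.481881
W = 38.3 * 1.35 / 0.35 * 8.314 * 335.15 / 16 * 0.481881 = 12400

12400 kW


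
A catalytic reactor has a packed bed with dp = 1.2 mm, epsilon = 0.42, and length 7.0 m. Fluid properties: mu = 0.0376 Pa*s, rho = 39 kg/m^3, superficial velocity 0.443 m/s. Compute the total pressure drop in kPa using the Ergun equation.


dp = 1.2 mm = 0.0012 m
Viscous term = 150*0.0376*0.443*(1-0.42)^2 / (0.0012^2*0.42^3) = 7878230
Inertial term = 1.75*39*0.443^2*(1-0.42) / (0.0012*0.42^3) = 87379.4
dP/L = 7878230 + 87379.4 = 7965610 Pa/m
dP = 7965610 * 7.0 / 1000 = 55760 kPa

55760 kPa


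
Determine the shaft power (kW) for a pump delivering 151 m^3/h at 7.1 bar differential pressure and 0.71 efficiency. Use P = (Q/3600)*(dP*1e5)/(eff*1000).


Q = 151 / 3600 = 0.0419444 m^3/s
P = 0.0419444 * (7.1 * 1e5) / 0.71 / 1000 = 41.94

41.94 kW


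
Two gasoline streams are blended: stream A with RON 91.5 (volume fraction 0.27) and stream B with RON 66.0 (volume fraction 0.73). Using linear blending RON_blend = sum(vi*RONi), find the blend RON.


Linear blending: RON_blend = sum(vi * RONi)
Contribution 1: 0.27 * 91.5 = 24.705
Contribution 2: 0.73 * 66.0 = 48.18
RON_blend = 24.705 + 48.18 = 72.885

72.885


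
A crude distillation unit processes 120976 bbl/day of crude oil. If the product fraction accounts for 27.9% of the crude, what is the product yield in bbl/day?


Crude throughput = 120976 bbl/day
Fraction yield = 27.9%
yield = throughput * fraction / 100
yield = 120976 * 27.9 / 100 = 33752.304

33752.304 bbl/day


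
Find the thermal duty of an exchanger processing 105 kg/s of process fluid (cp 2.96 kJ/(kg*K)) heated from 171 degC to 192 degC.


Q = m_dot * cp * delta_T
delta_T = 192 - 171 = 21 K
Q = 105 * 2.96 * 21
= 310.8 * 21
= 6526.8 kW

6526.8 kW


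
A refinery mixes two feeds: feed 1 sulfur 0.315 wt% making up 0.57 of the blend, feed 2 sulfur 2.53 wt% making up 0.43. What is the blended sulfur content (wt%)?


Linear sulfur blending: S_blend = x1*S1 + x2*S2
Contribution 1: 0.57 * 0.315 = 0.17955 wt%
Contribution 2: 0.43 * 2.53 = 1.0879 wt%
S_blend = 0.17955 + 1.0879 = 1.26745

1.26745 wt%


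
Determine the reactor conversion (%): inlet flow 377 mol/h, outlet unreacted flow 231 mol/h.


X = (F_in - F_out) / F_in * 100
Moles reacted = 377 - 231 = 146
X = 146 / 377 * 100
= 0.3873 * 100
= 38.73 %

38.73 %


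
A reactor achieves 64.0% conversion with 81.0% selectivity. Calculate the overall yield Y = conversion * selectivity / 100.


Overall yield = conversion (%) * selectivity (%) / 100
Conversion = 64.0%, Selectivity = 81.0%
Y = 64.0 * 81.0 / 100
= 51.84 %

51.84 %


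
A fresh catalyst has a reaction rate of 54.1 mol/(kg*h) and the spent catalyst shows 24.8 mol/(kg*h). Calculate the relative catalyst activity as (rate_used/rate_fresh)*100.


Activity (%) = (rate_used / rate_fresh) * 100
rate_used = 24.8, rate_fresh = 54.1
= (24.8 / 54.1) * 100
= 0.4584 * 100 = 45.84

45.84 %


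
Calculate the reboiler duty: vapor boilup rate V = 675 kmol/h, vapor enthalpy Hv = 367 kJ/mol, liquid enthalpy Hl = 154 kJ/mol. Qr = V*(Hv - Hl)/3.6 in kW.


Qr = 675 * (367 - 154) / 3.6 = 675 * 213 / 3.6 = 39940

39940 kW


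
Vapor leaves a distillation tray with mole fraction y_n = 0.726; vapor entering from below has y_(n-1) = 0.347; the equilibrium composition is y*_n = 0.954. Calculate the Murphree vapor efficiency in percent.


Murphree vapor efficiency: EMV = (y_n - y_(n-1)) / (y*_n - y_(n-1)) * 100
EMV = (0.726 - 0.347) / (0.954 - 0.347) * 100 = 0.379 / 0.607 * 100 = 62.44

62.44 %


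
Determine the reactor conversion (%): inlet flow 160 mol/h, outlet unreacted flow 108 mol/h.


X = (F_in - F_out) / F_in * 100
Moles reacted = 160 - 108 = 52
X = 52 / 160 * 100
= 0.3250 * 100
= 32.50 %

32.50 %


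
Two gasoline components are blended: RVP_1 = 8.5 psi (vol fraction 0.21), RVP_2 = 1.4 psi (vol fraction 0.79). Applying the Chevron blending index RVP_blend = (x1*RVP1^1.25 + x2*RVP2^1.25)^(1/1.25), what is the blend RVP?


Chevron index: RVP_blend = (sum xi*RVPi^1.25)^(1/1.25)
RVP^1.25 terms: 0.21 * 8.5^1.25 + 0.79 * 1.4^1.25 = 4.25091
RVP_blend = 4.25091^(1/1.25) = 3.183

3.183 psi


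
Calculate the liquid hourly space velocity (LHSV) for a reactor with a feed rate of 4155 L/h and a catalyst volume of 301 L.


LHSV = volumetric feed rate / catalyst volume
= 4155 L/h / 301 L
= 13.80 h^-1

13.80 h^-1


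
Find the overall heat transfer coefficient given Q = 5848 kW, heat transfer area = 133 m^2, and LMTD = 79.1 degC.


From Q = U*A*LMTD, U = Q / (A * LMTD)
U = 5848 / (133 * 79.1) = 5848 / 10520.3 = 0.5559

0.5559 kW/(m^2*K)


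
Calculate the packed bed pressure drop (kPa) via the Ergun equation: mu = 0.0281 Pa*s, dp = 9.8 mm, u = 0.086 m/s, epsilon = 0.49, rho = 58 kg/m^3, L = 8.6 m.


dp = 9.8 mm = 0.0098 m
Viscous term = 150*0.0281*0.086*(1-0.49)^2 / (0.0098^2*0.49^3) = 8344.42
Inertial term = 1.75*58*0.086^2*(1-0.49) / (0.0098*0.49^3) = 332.062
dP/L = 8344.42 + 332.062 = 8676.48 Pa/m
dP = 8676.48 * 8.6 / 1000 = 74.62 kPa

74.62 kPa


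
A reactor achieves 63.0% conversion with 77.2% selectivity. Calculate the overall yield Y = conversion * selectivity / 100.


Overall yield = conversion (%) * selectivity (%) / 100
Conversion = 63.0%, Selectivity = 77.2%
Y = 63.0 * 77.2 / 100
= 48.636 %

48.636 %


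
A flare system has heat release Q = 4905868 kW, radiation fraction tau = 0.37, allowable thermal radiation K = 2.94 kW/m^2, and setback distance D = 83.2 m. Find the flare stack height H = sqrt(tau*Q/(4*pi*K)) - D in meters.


tau*Q/(4*pi*K) = 0.37 * 4905868 / (4 * pi * 2.94) = 49131.5
sqrt(49131.5) = 221.656
H = 221.656 - 83.2 = 138.5

138.5 m
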